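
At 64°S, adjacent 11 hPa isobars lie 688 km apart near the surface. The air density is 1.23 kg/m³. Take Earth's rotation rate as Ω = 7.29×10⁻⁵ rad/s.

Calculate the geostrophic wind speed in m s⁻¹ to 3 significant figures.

Coriolis parameter at 64°S:
f = 2Ω sin φ = 2 × 7.29×10⁻⁵ × sin 64° = 1.31×10⁻⁴ s⁻¹
Pressure gradient: |∂P/∂n| = 1100 Pa / 688000 m = 1.60×10⁻³ Pa/m
Geostrophic balance (pressure-gradient force = Coriolis force):
V_g = (1/(fρ)) |∂P/∂n| = 1.60×10⁻³ / (1.31×10⁻⁴ × 1.23) = 9.92 m/s

9.92 m s⁻¹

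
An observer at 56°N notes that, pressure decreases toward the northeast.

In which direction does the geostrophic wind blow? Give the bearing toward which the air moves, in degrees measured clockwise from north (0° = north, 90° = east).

The pressure-gradient force points toward the northeast (bearing 045°).
Geostrophic balance: in the Northern Hemisphere the Coriolis force deflects motion to the right, so the geostrophic wind blows 90° to the right of the pressure-gradient force (low pressure on the left).
Rotating 045° by 90° clockwise gives 135° — the wind blows toward the southeast.

135°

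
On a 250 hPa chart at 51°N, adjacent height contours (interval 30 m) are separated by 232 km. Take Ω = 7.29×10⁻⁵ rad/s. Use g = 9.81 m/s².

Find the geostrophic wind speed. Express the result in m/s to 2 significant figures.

11 m/s

Coriolis parameter at 51°N:
f = 2Ω sin φ = 2 × 7.29×10⁻⁵ × sin 51° = 1.13×10⁻⁴ s⁻¹
Height gradient: |∂Z/∂n| = 30 m / 232000 m = 1.29×10⁻⁴
On a pressure surface, geostrophic balance gives V_g = (g/f)|∂Z/∂n|:
V_g = 9.81 × 1.29×10⁻⁴ / 1.13×10⁻⁴ = 11.2 m/s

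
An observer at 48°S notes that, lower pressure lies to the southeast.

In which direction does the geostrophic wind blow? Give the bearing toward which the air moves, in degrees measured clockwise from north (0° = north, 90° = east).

045°

The pressure-gradient force points toward the southeast (bearing 135°).
Geostrophic balance: in the Southern Hemisphere the Coriolis force deflects motion to the left, so the geostrophic wind blows 90° to the left of the pressure-gradient force (low pressure on the right).
Rotating 135° by 90° counterclockwise gives 045° — the wind blows toward the northeast.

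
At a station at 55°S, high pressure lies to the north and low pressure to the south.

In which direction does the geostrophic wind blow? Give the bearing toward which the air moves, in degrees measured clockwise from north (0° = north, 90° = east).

The pressure-gradient force points toward the south (bearing 180°).
Geostrophic balance: in the Southern Hemisphere the Coriolis force deflects motion to the left, so the geostrophic wind blows 90° to the left of the pressure-gradient force (low pressure on the right).
Rotating 180° by 90° counterclockwise gives 090° — the wind blows toward the east.

090°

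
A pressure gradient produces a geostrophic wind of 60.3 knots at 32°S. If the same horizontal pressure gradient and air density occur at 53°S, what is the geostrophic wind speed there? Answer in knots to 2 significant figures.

With the same pressure gradient and density, V_g ∝ 1/f ∝ 1/sin φ.
V₂ = V₁ · sin φ₁ / sin φ₂ = 60.3 × sin 32° / sin 53°
V₂ = 60.3 × 0.5299/0.7986 = 40 knots

40 knots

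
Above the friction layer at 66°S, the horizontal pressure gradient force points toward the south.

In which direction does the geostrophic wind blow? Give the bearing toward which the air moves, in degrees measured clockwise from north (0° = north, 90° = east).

090°

The pressure-gradient force points toward the south (bearing 180°).
Geostrophic balance: in the Southern Hemisphere the Coriolis force deflects motion to the left, so the geostrophic wind blows 90° to the left of the pressure-gradient force (low pressure on the right).
Rotating 180° by 90° counterclockwise gives 090° — the wind blows toward the east.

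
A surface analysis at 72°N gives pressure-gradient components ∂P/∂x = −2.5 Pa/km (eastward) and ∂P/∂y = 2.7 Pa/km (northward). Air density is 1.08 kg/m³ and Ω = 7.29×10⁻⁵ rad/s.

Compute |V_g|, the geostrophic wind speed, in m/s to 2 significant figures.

25 m/s

Coriolis parameter at 72°N:
f = 2Ω sin φ = 2 × 7.29×10⁻⁵ × sin 72° = 1.39×10⁻⁴ s⁻¹
Component geostrophic relations (x east, y north):
u_g = −(1/(fρ)) ∂P/∂y,  v_g = (1/(fρ)) ∂P/∂x
u_g = −(2.7×10⁻³)/(1.39×10⁻⁴ × 1.08) = −18.0 m/s;  v_g = (−2.5×10⁻³)/(1.39×10⁻⁴ × 1.08) = −16.7 m/s
|V_g| = √(u_g² + v_g²) = 24.6 m/s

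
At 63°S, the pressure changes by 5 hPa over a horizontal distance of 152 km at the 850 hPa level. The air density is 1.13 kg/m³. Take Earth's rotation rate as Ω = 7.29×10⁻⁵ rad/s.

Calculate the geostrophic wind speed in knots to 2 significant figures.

44 knots

Coriolis parameter at 63°S:
f = 2Ω sin φ = 2 × 7.29×10⁻⁵ × sin 63° = 1.30×10⁻⁴ s⁻¹
Pressure gradient: |∂P/∂n| = 500 Pa / 152000 m = 3.29×10⁻³ Pa/m
Geostrophic balance (pressure-gradient force = Coriolis force):
V_g = (1/(fρ)) |∂P/∂n| = 3.29×10⁻³ / (1.30×10⁻⁴ × 1.13) = 22.4 m/s
Converting: 22.4 m/s × 1.944 = 44 knots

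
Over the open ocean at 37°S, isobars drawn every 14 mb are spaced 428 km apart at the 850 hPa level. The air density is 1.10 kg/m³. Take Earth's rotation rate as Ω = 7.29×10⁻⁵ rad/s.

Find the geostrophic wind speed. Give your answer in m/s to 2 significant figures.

Coriolis parameter at 37°S:
f = 2Ω sin φ = 2 × 7.29×10⁻⁵ × sin 37° = 8.77×10⁻⁵ s⁻¹
Pressure gradient: |∂P/∂n| = 1400 Pa / 428000 m = 3.27×10⁻³ Pa/m
Geostrophic balance (pressure-gradient force = Coriolis force):
V_g = (1/(fρ)) |∂P/∂n| = 3.27×10⁻³ / (8.77×10⁻⁵ × 1.10) = 33.9 m/s

34 m/s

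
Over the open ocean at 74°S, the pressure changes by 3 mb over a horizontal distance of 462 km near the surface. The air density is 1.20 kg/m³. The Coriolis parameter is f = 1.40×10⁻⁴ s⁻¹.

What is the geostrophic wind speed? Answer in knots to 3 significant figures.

7.51 knots

Pressure gradient: |∂P/∂n| = 300 Pa / 462000 m = 6.49×10⁻⁴ Pa/m
Geostrophic balance (pressure-gradient force = Coriolis force):
V_g = (1/(fρ)) |∂P/∂n| = 6.49×10⁻⁴ / (1.40×10⁻⁴ × 1.20) = 3.87 m/s
Converting: 3.87 m/s × 1.944 = 7.51 knots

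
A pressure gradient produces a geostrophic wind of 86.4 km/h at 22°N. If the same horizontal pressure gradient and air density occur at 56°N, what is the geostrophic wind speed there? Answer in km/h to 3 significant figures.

39.0 km/h

With the same pressure gradient and density, V_g ∝ 1/f ∝ 1/sin φ.
V₂ = V₁ · sin φ₁ / sin φ₂ = 86.4 × sin 22° / sin 56°
V₂ = 86.4 × 0.3746/0.8290 = 39.0 km/h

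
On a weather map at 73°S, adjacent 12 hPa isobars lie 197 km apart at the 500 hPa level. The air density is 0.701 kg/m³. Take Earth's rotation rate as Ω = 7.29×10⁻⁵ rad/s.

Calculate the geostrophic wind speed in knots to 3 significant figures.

121 knots

Coriolis parameter at 73°S:
f = 2Ω sin φ = 2 × 7.29×10⁻⁵ × sin 73° = 1.39×10⁻⁴ s⁻¹
Pressure gradient: |∂P/∂n| = 1200 Pa / 197000 m = 6.09×10⁻³ Pa/m
Geostrophic balance (pressure-gradient force = Coriolis force):
V_g = (1/(fρ)) |∂P/∂n| = 6.09×10⁻³ / (1.39×10⁻⁴ × 0.701) = 62.3 m/s
Converting: 62.3 m/s × 1.944 = 121 knots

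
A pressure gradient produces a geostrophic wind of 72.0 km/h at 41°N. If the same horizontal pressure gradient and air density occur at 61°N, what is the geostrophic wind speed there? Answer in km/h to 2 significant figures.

54 km/h

With the same pressure gradient and density, V_g ∝ 1/f ∝ 1/sin φ.
V₂ = V₁ · sin φ₁ / sin φ₂ = 72.0 × sin 41° / sin 61°
V₂ = 72.0 × 0.6561/0.8746 = 54 km/h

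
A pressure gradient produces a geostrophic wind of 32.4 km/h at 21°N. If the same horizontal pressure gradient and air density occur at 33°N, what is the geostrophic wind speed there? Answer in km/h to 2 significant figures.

21 km/h

With the same pressure gradient and density, V_g ∝ 1/f ∝ 1/sin φ.
V₂ = V₁ · sin φ₁ / sin φ₂ = 32.4 × sin 21° / sin 33°
V₂ = 32.4 × 0.3584/0.5446 = 21 km/h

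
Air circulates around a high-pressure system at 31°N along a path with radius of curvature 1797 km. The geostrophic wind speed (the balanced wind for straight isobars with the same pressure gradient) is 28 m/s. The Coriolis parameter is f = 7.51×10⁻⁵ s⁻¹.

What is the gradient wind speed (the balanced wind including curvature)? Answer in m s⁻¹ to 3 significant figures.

39.6 m s⁻¹

Around a high, pressure-gradient force acts outward with centrifugal, so Coriolis balances both:
fV = (1/ρ)|∂P/∂n| + V²/R  →  V² − fR·V + fR·V_g = 0
With fR = 7.51×10⁻⁵ × 1797×10³ m = 135 m/s:
V = [fR − √((fR)² − 4 fR V_g)]/2 = [135 − √(135² − 4×135×28)]/2 = 39.6 m/s
Supergeostrophic (V > V_g = 28 m/s), as expected around a high.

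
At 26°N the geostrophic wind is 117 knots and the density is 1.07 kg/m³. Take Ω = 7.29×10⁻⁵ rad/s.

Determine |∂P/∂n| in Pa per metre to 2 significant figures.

4.1×10⁻³ Pa/m

Coriolis parameter at 26°N:
f = 2Ω sin φ = 2 × 7.29×10⁻⁵ × sin 26° = 6.39×10⁻⁵ s⁻¹
Wind speed in SI: 117 knots = 60.2 m/s
Geostrophic balance rearranged: |∂P/∂n| = f ρ V_g
|∂P/∂n| = 6.39×10⁻⁵ × 1.07 × 60.2 = 4.12×10⁻³ Pa/m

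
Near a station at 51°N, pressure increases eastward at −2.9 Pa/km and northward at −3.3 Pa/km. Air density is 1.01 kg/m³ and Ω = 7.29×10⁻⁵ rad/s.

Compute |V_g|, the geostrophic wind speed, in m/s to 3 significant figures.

38.4 m/s

Coriolis parameter at 51°N:
f = 2Ω sin φ = 2 × 7.29×10⁻⁵ × sin 51° = 1.13×10⁻⁴ s⁻¹
Component geostrophic relations (x east, y north):
u_g = −(1/(fρ)) ∂P/∂y,  v_g = (1/(fρ)) ∂P/∂x
u_g = −(−3.3×10⁻³)/(1.13×10⁻⁴ × 1.01) = 28.8 m/s;  v_g = (−2.9×10⁻³)/(1.13×10⁻⁴ × 1.01) = −25.3 m/s
|V_g| = √(u_g² + v_g²) = 38.4 m/s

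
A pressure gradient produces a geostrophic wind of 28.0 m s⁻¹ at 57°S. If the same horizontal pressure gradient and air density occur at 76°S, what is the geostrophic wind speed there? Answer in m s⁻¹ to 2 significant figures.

With the same pressure gradient and density, V_g ∝ 1/f ∝ 1/sin φ.
V₂ = V₁ · sin φ₁ / sin φ₂ = 28.0 × sin 57° / sin 76°
V₂ = 28.0 × 0.8387/0.9703 = 24 m s⁻¹

24 m s⁻¹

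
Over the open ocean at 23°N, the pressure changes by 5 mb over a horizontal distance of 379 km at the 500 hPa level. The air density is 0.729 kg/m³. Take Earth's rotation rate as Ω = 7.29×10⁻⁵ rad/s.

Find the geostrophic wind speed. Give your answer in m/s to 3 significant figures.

31.8 m/s

Coriolis parameter at 23°N:
f = 2Ω sin φ = 2 × 7.29×10⁻⁵ × sin 23° = 5.70×10⁻⁵ s⁻¹
Pressure gradient: |∂P/∂n| = 500 Pa / 379000 m = 1.32×10⁻³ Pa/m
Geostrophic balance (pressure-gradient force = Coriolis force):
V_g = (1/(fρ)) |∂P/∂n| = 1.32×10⁻³ / (5.70×10⁻⁵ × 0.729) = 31.8 m/s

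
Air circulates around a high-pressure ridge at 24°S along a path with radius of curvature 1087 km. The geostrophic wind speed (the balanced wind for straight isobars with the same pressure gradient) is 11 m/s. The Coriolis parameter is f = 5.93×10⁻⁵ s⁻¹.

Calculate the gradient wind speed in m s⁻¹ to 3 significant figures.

14.1 m s⁻¹

Around a high, pressure-gradient force acts outward with centrifugal, so Coriolis balances both:
fV = (1/ρ)|∂P/∂n| + V²/R  →  V² − fR·V + fR·V_g = 0
With fR = 5.93×10⁻⁵ × 1087×10³ m = 64.5 m/s:
V = [fR − √((fR)² − 4 fR V_g)]/2 = [64.5 − √(64.5² − 4×64.5×11)]/2 = 14.1 m/s
Supergeostrophic (V > V_g = 11 m/s), as expected around a high.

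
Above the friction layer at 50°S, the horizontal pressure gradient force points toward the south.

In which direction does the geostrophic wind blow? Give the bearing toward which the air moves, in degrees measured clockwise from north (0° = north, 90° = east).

The pressure-gradient force points toward the south (bearing 180°).
Geostrophic balance: in the Southern Hemisphere the Coriolis force deflects motion to the left, so the geostrophic wind blows 90° to the left of the pressure-gradient force (low pressure on the right).
Rotating 180° by 90° counterclockwise gives 090° — the wind blows toward the east.

090°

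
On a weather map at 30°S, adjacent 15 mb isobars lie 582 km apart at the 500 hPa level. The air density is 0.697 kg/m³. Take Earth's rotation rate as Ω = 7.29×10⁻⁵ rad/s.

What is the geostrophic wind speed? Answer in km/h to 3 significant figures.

183 km/h

Coriolis parameter at 30°S:
f = 2Ω sin φ = 2 × 7.29×10⁻⁵ × sin 30° = 7.29×10⁻⁵ s⁻¹
Pressure gradient: |∂P/∂n| = 1500 Pa / 582000 m = 2.58×10⁻³ Pa/m
Geostrophic balance (pressure-gradient force = Coriolis force):
V_g = (1/(fρ)) |∂P/∂n| = 2.58×10⁻³ / (7.29×10⁻⁵ × 0.697) = 50.7 m/s
Converting: 50.7 m/s × 3.6 = 183 km/h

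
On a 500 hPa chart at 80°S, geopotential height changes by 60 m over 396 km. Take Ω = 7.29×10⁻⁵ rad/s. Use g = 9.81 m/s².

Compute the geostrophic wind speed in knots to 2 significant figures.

Coriolis parameter at 80°S:
f = 2Ω sin φ = 2 × 7.29×10⁻⁵ × sin 80° = 1.44×10⁻⁴ s⁻¹
Height gradient: |∂Z/∂n| = 60 m / 396000 m = 1.52×10⁻⁴
On a pressure surface, geostrophic balance gives V_g = (g/f)|∂Z/∂n|:
V_g = 9.81 × 1.52×10⁻⁴ / 1.44×10⁻⁴ = 10.4 m/s
Converting: 10.4 m/s × 1.944 = 20 knots

20 knots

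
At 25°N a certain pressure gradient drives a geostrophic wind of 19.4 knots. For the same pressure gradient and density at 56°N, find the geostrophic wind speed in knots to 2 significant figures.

9.9 knots

With the same pressure gradient and density, V_g ∝ 1/f ∝ 1/sin φ.
V₂ = V₁ · sin φ₁ / sin φ₂ = 19.4 × sin 25° / sin 56°
V₂ = 19.4 × 0.4226/0.8290 = 9.9 knots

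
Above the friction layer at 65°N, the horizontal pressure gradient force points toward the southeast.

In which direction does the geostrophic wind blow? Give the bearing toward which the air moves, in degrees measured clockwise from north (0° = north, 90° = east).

225°

The pressure-gradient force points toward the southeast (bearing 135°).
Geostrophic balance: in the Northern Hemisphere the Coriolis force deflects motion to the right, so the geostrophic wind blows 90° to the right of the pressure-gradient force (low pressure on the left).
Rotating 135° by 90° clockwise gives 225° — the wind blows toward the southwest.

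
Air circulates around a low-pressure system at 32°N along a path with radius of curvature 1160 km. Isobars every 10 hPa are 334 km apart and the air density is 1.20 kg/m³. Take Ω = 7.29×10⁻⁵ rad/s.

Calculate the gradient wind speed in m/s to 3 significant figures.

Coriolis parameter at 32°N:
f = 2Ω sin φ = 2 × 7.29×10⁻⁵ × sin 32° = 7.73×10⁻⁵ s⁻¹
Pressure gradient: |∂P/∂n| = 1000 Pa / 334000 m = 2.99×10⁻³ Pa/m
Geostrophic speed: V_g = |∂P/∂n|/(fρ) = 2.99×10⁻³/(7.73×10⁻⁵ × 1.20) = 32.3 m/s
Around a low, centrifugal force acts outward with Coriolis, so pressure-gradient force balances both:
(1/ρ)|∂P/∂n| = fV + V²/R  →  V² + fR·V − fR·V_g = 0
With fR = 7.73×10⁻⁵ × 1160×10³ m = 89.6 m/s:
V = [−fR + √((fR)² + 4 fR V_g)]/2 = [−89.6 + √(89.6² + 4×89.6×32.3)]/2 = 25.2 m/s
Subgeostrophic (V < V_g = 32.3 m/s), as expected around a low.

25.2 m/s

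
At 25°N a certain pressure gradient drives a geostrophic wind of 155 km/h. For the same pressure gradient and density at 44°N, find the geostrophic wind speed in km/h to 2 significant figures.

94 km/h

With the same pressure gradient and density, V_g ∝ 1/f ∝ 1/sin φ.
V₂ = V₁ · sin φ₁ / sin φ₂ = 155 × sin 25° / sin 44°
V₂ = 155 × 0.4226/0.6947 = 94 km/h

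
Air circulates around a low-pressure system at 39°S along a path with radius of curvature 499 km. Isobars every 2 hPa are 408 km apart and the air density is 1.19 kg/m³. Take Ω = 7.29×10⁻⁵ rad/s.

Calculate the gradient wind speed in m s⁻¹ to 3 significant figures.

Coriolis parameter at 39°S:
f = 2Ω sin φ = 2 × 7.29×10⁻⁵ × sin 39° = 9.18×10⁻⁵ s⁻¹
Pressure gradient: |∂P/∂n| = 200 Pa / 408000 m = 4.90×10⁻⁴ Pa/m
Geostrophic speed: V_g = |∂P/∂n|/(fρ) = 4.90×10⁻⁴/(9.18×10⁻⁵ × 1.19) = 4.49 m/s
Around a low, centrifugal force acts outward with Coriolis, so pressure-gradient force balances both:
(1/ρ)|∂P/∂n| = fV + V²/R  →  V² + fR·V − fR·V_g = 0
With fR = 9.18×10⁻⁵ × 499×10³ m = 45.8 m/s:
V = [−fR + √((fR)² + 4 fR V_g)]/2 = [−45.8 + √(45.8² + 4×45.8×4.49)]/2 = 4.12 m/s
Subgeostrophic (V < V_g = 4.49 m/s), as expected around a low.

4.12 m s⁻¹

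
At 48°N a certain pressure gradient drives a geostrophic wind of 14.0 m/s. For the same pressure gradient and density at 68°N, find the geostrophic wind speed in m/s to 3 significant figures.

With the same pressure gradient and density, V_g ∝ 1/f ∝ 1/sin φ.
V₂ = V₁ · sin φ₁ / sin φ₂ = 14.0 × sin 48° / sin 68°
V₂ = 14.0 × 0.7431/0.9272 = 11.2 m/s

11.2 m/s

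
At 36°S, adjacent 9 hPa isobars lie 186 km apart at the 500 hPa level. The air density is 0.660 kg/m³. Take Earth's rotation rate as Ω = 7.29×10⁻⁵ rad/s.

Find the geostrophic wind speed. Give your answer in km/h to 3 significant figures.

308 km/h

Coriolis parameter at 36°S:
f = 2Ω sin φ = 2 × 7.29×10⁻⁵ × sin 36° = 8.57×10⁻⁵ s⁻¹
Pressure gradient: |∂P/∂n| = 900 Pa / 186000 m = 4.84×10⁻³ Pa/m
Geostrophic balance (pressure-gradient force = Coriolis force):
V_g = (1/(fρ)) |∂P/∂n| = 4.84×10⁻³ / (8.57×10⁻⁵ × 0.660) = 85.5 m/s
Converting: 85.5 m/s × 3.6 = 308 km/h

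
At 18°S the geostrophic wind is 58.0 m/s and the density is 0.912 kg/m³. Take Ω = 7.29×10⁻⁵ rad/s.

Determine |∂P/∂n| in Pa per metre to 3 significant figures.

Coriolis parameter at 18°S:
f = 2Ω sin φ = 2 × 7.29×10⁻⁵ × sin 18° = 4.51×10⁻⁵ s⁻¹
Geostrophic balance rearranged: |∂P/∂n| = f ρ V_g
|∂P/∂n| = 4.51×10⁻⁵ × 0.912 × 58.0 = 2.38×10⁻³ Pa/m

2.38×10⁻³ Pa/m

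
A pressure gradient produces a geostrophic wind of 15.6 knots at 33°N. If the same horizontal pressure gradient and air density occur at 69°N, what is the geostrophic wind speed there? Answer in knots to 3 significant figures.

With the same pressure gradient and density, V_g ∝ 1/f ∝ 1/sin φ.
V₂ = V₁ · sin φ₁ / sin φ₂ = 15.6 × sin 33° / sin 69°
V₂ = 15.6 × 0.5446/0.9336 = 9.10 knots

9.10 knots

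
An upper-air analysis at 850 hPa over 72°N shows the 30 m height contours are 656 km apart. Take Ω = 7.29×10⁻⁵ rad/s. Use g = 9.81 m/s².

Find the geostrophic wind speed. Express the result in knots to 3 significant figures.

6.29 knots

Coriolis parameter at 72°N:
f = 2Ω sin φ = 2 × 7.29×10⁻⁵ × sin 72° = 1.39×10⁻⁴ s⁻¹
Height gradient: |∂Z/∂n| = 30 m / 656000 m = 4.57×10⁻⁵
On a pressure surface, geostrophic balance gives V_g = (g/f)|∂Z/∂n|:
V_g = 9.81 × 4.57×10⁻⁵ / 1.39×10⁻⁴ = 3.24 m/s
Converting: 3.24 m/s × 1.944 = 6.29 knots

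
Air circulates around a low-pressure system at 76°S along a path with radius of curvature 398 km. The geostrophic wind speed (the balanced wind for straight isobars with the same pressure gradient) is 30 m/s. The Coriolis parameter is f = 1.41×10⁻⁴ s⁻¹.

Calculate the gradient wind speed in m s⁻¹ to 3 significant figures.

Around a low, centrifugal force acts outward with Coriolis, so pressure-gradient force balances both:
(1/ρ)|∂P/∂n| = fV + V²/R  →  V² + fR·V − fR·V_g = 0
With fR = 1.41×10⁻⁴ × 398×10³ m = 56.1 m/s:
V = [−fR + √((fR)² + 4 fR V_g)]/2 = [−56.1 + √(56.1² + 4×56.1×30)]/2 = 21.6 m/s
Subgeostrophic (V < V_g = 30 m/s), as expected around a low.

21.6 m s⁻¹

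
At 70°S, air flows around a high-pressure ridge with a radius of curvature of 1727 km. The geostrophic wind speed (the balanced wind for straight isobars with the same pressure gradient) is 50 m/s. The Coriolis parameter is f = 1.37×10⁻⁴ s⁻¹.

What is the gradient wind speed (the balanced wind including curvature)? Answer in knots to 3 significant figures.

Around a high, pressure-gradient force acts outward with centrifugal, so Coriolis balances both:
fV = (1/ρ)|∂P/∂n| + V²/R  →  V² − fR·V + fR·V_g = 0
With fR = 1.37×10⁻⁴ × 1727×10³ m = 237 m/s:
V = [fR − √((fR)² − 4 fR V_g)]/2 = [237 − √(237² − 4×237×50)]/2 = 71.8 m/s
Supergeostrophic (V > V_g = 50 m/s), as expected around a high.
Converting: 71.8 m/s × 1.944 = 140 knots

140 knots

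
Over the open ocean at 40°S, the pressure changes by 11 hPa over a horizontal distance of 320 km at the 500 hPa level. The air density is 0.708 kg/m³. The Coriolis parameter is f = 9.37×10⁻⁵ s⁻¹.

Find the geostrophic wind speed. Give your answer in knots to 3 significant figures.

101 knots

Pressure gradient: |∂P/∂n| = 1100 Pa / 320000 m = 3.44×10⁻³ Pa/m
Geostrophic balance (pressure-gradient force = Coriolis force):
V_g = (1/(fρ)) |∂P/∂n| = 3.44×10⁻³ / (9.37×10⁻⁵ × 0.708) = 51.8 m/s
Converting: 51.8 m/s × 1.944 = 101 knots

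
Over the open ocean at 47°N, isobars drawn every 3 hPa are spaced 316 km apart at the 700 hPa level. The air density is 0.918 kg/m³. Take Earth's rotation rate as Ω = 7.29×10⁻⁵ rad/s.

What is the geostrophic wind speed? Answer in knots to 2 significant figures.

Coriolis parameter at 47°N:
f = 2Ω sin φ = 2 × 7.29×10⁻⁵ × sin 47° = 1.07×10⁻⁴ s⁻¹
Pressure gradient: |∂P/∂n| = 300 Pa / 316000 m = 9.49×10⁻⁴ Pa/m
Geostrophic balance (pressure-gradient force = Coriolis force):
V_g = (1/(fρ)) |∂P/∂n| = 9.49×10⁻⁴ / (1.07×10⁻⁴ × 0.918) = 9.70 m/s
Converting: 9.70 m/s × 1.944 = 19 knots

19 knots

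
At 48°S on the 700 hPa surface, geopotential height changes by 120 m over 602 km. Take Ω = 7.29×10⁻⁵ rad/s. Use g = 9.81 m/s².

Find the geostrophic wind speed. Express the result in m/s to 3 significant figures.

Coriolis parameter at 48°S:
f = 2Ω sin φ = 2 × 7.29×10⁻⁵ × sin 48° = 1.08×10⁻⁴ s⁻¹
Height gradient: |∂Z/∂n| = 120 m / 602000 m = 1.99×10⁻⁴
On a pressure surface, geostrophic balance gives V_g = (g/f)|∂Z/∂n|:
V_g = 9.81 × 1.99×10⁻⁴ / 1.08×10⁻⁴ = 18.0 m/s

18.0 m/s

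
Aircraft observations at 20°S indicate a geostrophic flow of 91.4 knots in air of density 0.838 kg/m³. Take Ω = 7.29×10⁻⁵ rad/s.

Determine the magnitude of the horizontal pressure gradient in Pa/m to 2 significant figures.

Coriolis parameter at 20°S:
f = 2Ω sin φ = 2 × 7.29×10⁻⁵ × sin 20° = 4.99×10⁻⁵ s⁻¹
Wind speed in SI: 91.4 knots = 47.0 m/s
Geostrophic balance rearranged: |∂P/∂n| = f ρ V_g
|∂P/∂n| = 4.99×10⁻⁵ × 0.838 × 47.0 = 1.96×10⁻³ Pa/m

2.0×10⁻³ Pa/m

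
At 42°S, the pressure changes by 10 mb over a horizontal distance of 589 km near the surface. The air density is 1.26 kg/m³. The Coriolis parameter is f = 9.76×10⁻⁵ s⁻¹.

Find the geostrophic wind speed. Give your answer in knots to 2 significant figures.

27 knots

Pressure gradient: |∂P/∂n| = 1000 Pa / 589000 m = 1.70×10⁻³ Pa/m
Geostrophic balance (pressure-gradient force = Coriolis force):
V_g = (1/(fρ)) |∂P/∂n| = 1.70×10⁻³ / (9.76×10⁻⁵ × 1.26) = 13.8 m/s
Converting: 13.8 m/s × 1.944 = 27 knots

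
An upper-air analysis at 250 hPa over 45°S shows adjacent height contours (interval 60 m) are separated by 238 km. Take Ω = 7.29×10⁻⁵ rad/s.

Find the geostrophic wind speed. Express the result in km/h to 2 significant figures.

Coriolis parameter at 45°S:
f = 2Ω sin φ = 2 × 7.29×10⁻⁵ × sin 45° = 1.03×10⁻⁴ s⁻¹
Height gradient: |∂Z/∂n| = 60 m / 238000 m = 2.52×10⁻⁴
On a pressure surface, geostrophic balance gives V_g = (g/f)|∂Z/∂n|:
V_g = 9.81 × 2.52×10⁻⁴ / 1.03×10⁻⁴ = 24.0 m/s
Converting: 24.0 m/s × 3.6 = 86 km/h

86 km/h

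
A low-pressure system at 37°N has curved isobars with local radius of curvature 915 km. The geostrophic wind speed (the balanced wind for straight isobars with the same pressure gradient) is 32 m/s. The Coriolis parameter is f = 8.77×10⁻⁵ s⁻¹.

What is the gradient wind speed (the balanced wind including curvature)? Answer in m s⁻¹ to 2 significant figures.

Around a low, centrifugal force acts outward with Coriolis, so pressure-gradient force balances both:
(1/ρ)|∂P/∂n| = fV + V²/R  →  V² + fR·V − fR·V_g = 0
With fR = 8.77×10⁻⁵ × 915×10³ m = 80.2 m/s:
V = [−fR + √((fR)² + 4 fR V_g)]/2 = [−80.2 + √(80.2² + 4×80.2×32)]/2 = 24.5 m/s
Subgeostrophic (V < V_g = 32 m/s), as expected around a low.

25 m s⁻¹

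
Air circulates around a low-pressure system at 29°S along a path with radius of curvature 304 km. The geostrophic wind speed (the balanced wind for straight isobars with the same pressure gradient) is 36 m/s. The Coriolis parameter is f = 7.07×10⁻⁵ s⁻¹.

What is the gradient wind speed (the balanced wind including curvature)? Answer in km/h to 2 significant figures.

Around a low, centrifugal force acts outward with Coriolis, so pressure-gradient force balances both:
(1/ρ)|∂P/∂n| = fV + V²/R  →  V² + fR·V − fR·V_g = 0
With fR = 7.07×10⁻⁵ × 304×10³ m = 21.5 m/s:
V = [−fR + √((fR)² + 4 fR V_g)]/2 = [−21.5 + √(21.5² + 4×21.5×36)]/2 = 19.1 m/s
Subgeostrophic (V < V_g = 36 m/s), as expected around a low.
Converting: 19.1 m/s × 3.6 = 69 km/h

69 km/h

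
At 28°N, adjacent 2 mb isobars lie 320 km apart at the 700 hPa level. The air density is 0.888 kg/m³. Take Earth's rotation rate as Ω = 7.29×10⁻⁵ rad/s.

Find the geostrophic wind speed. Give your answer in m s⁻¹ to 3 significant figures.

10.3 m s⁻¹

Coriolis parameter at 28°N:
f = 2Ω sin φ = 2 × 7.29×10⁻⁵ × sin 28° = 6.84×10⁻⁵ s⁻¹
Pressure gradient: |∂P/∂n| = 200 Pa / 320000 m = 6.25×10⁻⁴ Pa/m
Geostrophic balance (pressure-gradient force = Coriolis force):
V_g = (1/(fρ)) |∂P/∂n| = 6.25×10⁻⁴ / (6.84×10⁻⁵ × 0.888) = 10.3 m/s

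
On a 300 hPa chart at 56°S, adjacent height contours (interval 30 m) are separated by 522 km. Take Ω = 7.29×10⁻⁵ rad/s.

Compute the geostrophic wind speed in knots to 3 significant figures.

9.07 knots

Coriolis parameter at 56°S:
f = 2Ω sin φ = 2 × 7.29×10⁻⁵ × sin 56° = 1.21×10⁻⁴ s⁻¹
Height gradient: |∂Z/∂n| = 30 m / 522000 m = 5.75×10⁻⁵
On a pressure surface, geostrophic balance gives V_g = (g/f)|∂Z/∂n|:
V_g = 9.81 × 5.75×10⁻⁵ / 1.21×10⁻⁴ = 4.66 m/s
Converting: 4.66 m/s × 1.944 = 9.07 knots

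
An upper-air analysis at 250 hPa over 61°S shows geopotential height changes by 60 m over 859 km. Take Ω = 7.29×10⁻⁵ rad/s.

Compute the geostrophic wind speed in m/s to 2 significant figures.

Coriolis parameter at 61°S:
f = 2Ω sin φ = 2 × 7.29×10⁻⁵ × sin 61° = 1.28×10⁻⁴ s⁻¹
Height gradient: |∂Z/∂n| = 60 m / 859000 m = 6.98×10⁻⁵
On a pressure surface, geostrophic balance gives V_g = (g/f)|∂Z/∂n|:
V_g = 9.81 × 6.98×10⁻⁵ / 1.28×10⁻⁴ = 5.37 m/s

5.4 m/s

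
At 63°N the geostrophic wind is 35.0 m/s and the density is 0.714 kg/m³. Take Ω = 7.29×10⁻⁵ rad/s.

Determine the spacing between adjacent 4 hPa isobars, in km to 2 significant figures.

Coriolis parameter at 63°N:
f = 2Ω sin φ = 2 × 7.29×10⁻⁵ × sin 63° = 1.30×10⁻⁴ s⁻¹
Geostrophic balance rearranged: |∂P/∂n| = f ρ V_g
|∂P/∂n| = 1.30×10⁻⁴ × 0.714 × 35.0 = 3.25×10⁻³ Pa/m
Isobar spacing: Δn = ΔP/|∂P/∂n| = 400 Pa / 3.25×10⁻³ Pa/m = 123213 m ≈ 120 km

120 km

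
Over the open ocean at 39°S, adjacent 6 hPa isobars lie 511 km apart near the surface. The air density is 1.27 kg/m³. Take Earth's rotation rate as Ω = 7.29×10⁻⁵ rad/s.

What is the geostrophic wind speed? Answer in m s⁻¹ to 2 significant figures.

10 m s⁻¹

Coriolis parameter at 39°S:
f = 2Ω sin φ = 2 × 7.29×10⁻⁵ × sin 39° = 9.18×10⁻⁵ s⁻¹
Pressure gradient: |∂P/∂n| = 600 Pa / 511000 m = 1.17×10⁻³ Pa/m
Geostrophic balance (pressure-gradient force = Coriolis force):
V_g = (1/(fρ)) |∂P/∂n| = 1.17×10⁻³ / (9.18×10⁻⁵ × 1.27) = 10.1 m/s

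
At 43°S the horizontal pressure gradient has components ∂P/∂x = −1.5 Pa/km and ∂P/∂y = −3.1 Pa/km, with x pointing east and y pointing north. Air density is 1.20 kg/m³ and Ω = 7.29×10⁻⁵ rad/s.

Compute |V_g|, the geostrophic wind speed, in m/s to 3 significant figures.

28.9 m/s

Coriolis parameter at 43°S:
f = 2Ω sin φ = 2 × 7.29×10⁻⁵ × sin 43° = 9.94×10⁻⁵ s⁻¹
In the Southern Hemisphere f is negative: f = −9.94×10⁻⁵ s⁻¹.
Component geostrophic relations (x east, y north):
u_g = −(1/(fρ)) ∂P/∂y,  v_g = (1/(fρ)) ∂P/∂x
u_g = −(−3.1×10⁻³)/(−9.94×10⁻⁵ × 1.20) = −26.0 m/s;  v_g = (−1.5×10⁻³)/(−9.94×10⁻⁵ × 1.20) = 12.6 m/s
|V_g| = √(u_g² + v_g²) = 28.9 m/s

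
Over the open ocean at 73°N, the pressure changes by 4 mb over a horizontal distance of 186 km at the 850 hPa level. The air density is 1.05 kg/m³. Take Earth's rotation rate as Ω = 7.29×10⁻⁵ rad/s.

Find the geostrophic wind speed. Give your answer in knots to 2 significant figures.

29 knots

Coriolis parameter at 73°N:
f = 2Ω sin φ = 2 × 7.29×10⁻⁵ × sin 73° = 1.39×10⁻⁴ s⁻¹
Pressure gradient: |∂P/∂n| = 400 Pa / 186000 m = 2.15×10⁻³ Pa/m
Geostrophic balance (pressure-gradient force = Coriolis force):
V_g = (1/(fρ)) |∂P/∂n| = 2.15×10⁻³ / (1.39×10⁻⁴ × 1.05) = 14.7 m/s
Converting: 14.7 m/s × 1.944 = 29 knots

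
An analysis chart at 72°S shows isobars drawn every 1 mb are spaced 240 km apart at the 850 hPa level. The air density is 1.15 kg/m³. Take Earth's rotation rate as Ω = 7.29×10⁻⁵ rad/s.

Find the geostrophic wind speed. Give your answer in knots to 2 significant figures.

Coriolis parameter at 72°S:
f = 2Ω sin φ = 2 × 7.29×10⁻⁵ × sin 72° = 1.39×10⁻⁴ s⁻¹
Pressure gradient: |∂P/∂n| = 100 Pa / 240000 m = 4.17×10⁻⁴ Pa/m
Geostrophic balance (pressure-gradient force = Coriolis force):
V_g = (1/(fρ)) |∂P/∂n| = 4.17×10⁻⁴ / (1.39×10⁻⁴ × 1.15) = 2.61 m/s
Converting: 2.61 m/s × 1.944 = 5.1 knots

5.1 knots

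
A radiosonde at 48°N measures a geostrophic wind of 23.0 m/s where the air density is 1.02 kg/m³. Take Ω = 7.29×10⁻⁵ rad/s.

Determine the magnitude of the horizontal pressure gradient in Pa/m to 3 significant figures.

2.54×10⁻³ Pa/m

Coriolis parameter at 48°N:
f = 2Ω sin φ = 2 × 7.29×10⁻⁵ × sin 48° = 1.08×10⁻⁴ s⁻¹
Geostrophic balance rearranged: |∂P/∂n| = f ρ V_g
|∂P/∂n| = 1.08×10⁻⁴ × 1.02 × 23.0 = 2.54×10⁻³ Pa/m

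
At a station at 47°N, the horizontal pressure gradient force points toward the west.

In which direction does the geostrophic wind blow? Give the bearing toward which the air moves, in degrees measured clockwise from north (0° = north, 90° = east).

000°

The pressure-gradient force points toward the west (bearing 270°).
Geostrophic balance: in the Northern Hemisphere the Coriolis force deflects motion to the right, so the geostrophic wind blows 90° to the right of the pressure-gradient force (low pressure on the left).
Rotating 270° by 90° clockwise gives 000° — the wind blows toward the north.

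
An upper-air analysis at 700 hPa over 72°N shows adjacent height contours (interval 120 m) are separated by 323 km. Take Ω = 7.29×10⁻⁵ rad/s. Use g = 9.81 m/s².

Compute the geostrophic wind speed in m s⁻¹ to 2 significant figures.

26 m s⁻¹

Coriolis parameter at 72°N:
f = 2Ω sin φ = 2 × 7.29×10⁻⁵ × sin 72° = 1.39×10⁻⁴ s⁻¹
Height gradient: |∂Z/∂n| = 120 m / 323000 m = 3.72×10⁻⁴
On a pressure surface, geostrophic balance gives V_g = (g/f)|∂Z/∂n|:
V_g = 9.81 × 3.72×10⁻⁴ / 1.39×10⁻⁴ = 26.3 m/s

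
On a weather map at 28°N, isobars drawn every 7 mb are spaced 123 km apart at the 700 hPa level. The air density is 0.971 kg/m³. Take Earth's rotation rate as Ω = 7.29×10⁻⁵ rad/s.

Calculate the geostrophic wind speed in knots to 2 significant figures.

Coriolis parameter at 28°N:
f = 2Ω sin φ = 2 × 7.29×10⁻⁵ × sin 28° = 6.84×10⁻⁵ s⁻¹
Pressure gradient: |∂P/∂n| = 700 Pa / 123000 m = 5.69×10⁻³ Pa/m
Geostrophic balance (pressure-gradient force = Coriolis force):
V_g = (1/(fρ)) |∂P/∂n| = 5.69×10⁻³ / (6.84×10⁻⁵ × 0.971) = 85.6 m/s
Converting: 85.6 m/s × 1.944 = 170 knots

170 knots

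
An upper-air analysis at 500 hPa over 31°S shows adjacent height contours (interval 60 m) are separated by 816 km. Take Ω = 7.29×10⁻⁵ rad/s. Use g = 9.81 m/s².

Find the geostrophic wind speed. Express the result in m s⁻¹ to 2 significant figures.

Coriolis parameter at 31°S:
f = 2Ω sin φ = 2 × 7.29×10⁻⁵ × sin 31° = 7.51×10⁻⁵ s⁻¹
Height gradient: |∂Z/∂n| = 60 m / 816000 m = 7.35×10⁻⁵
On a pressure surface, geostrophic balance gives V_g = (g/f)|∂Z/∂n|:
V_g = 9.81 × 7.35×10⁻⁵ / 7.51×10⁻⁵ = 9.61 m/s

9.6 m s⁻¹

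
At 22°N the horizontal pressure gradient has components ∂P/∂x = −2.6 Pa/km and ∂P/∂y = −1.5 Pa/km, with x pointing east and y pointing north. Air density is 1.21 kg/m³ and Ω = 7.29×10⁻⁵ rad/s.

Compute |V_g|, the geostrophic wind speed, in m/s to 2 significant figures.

Coriolis parameter at 22°N:
f = 2Ω sin φ = 2 × 7.29×10⁻⁵ × sin 22° = 5.46×10⁻⁵ s⁻¹
Component geostrophic relations (x east, y north):
u_g = −(1/(fρ)) ∂P/∂y,  v_g = (1/(fρ)) ∂P/∂x
u_g = −(−1.5×10⁻³)/(5.46×10⁻⁵ × 1.21) = 22.7 m/s;  v_g = (−2.6×10⁻³)/(5.46×10⁻⁵ × 1.21) = −39.3 m/s
|V_g| = √(u_g² + v_g²) = 45.4 m/s

45 m/s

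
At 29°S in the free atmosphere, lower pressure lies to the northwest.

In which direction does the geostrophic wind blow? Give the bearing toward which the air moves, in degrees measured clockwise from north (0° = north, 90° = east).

225°

The pressure-gradient force points toward the northwest (bearing 315°).
Geostrophic balance: in the Southern Hemisphere the Coriolis force deflects motion to the left, so the geostrophic wind blows 90° to the left of the pressure-gradient force (low pressure on the right).
Rotating 315° by 90° counterclockwise gives 225° — the wind blows toward the southwest.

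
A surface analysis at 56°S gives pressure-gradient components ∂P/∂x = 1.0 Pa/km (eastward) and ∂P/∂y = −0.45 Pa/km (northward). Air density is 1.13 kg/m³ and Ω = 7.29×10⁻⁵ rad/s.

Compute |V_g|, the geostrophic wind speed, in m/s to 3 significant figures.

8.03 m/s

Coriolis parameter at 56°S:
f = 2Ω sin φ = 2 × 7.29×10⁻⁵ × sin 56° = 1.21×10⁻⁴ s⁻¹
In the Southern Hemisphere f is negative: f = −1.21×10⁻⁴ s⁻¹.
Component geostrophic relations (x east, y north):
u_g = −(1/(fρ)) ∂P/∂y,  v_g = (1/(fρ)) ∂P/∂x
u_g = −(−0.45×10⁻³)/(−1.21×10⁻⁴ × 1.13) = −3.29 m/s;  v_g = (1.0×10⁻³)/(−1.21×10⁻⁴ × 1.13) = −7.32 m/s
|V_g| = √(u_g² + v_g²) = 8.03 m/s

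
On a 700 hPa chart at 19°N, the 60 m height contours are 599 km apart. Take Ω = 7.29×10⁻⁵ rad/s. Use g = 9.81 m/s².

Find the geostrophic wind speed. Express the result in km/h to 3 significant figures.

74.5 km/h

Coriolis parameter at 19°N:
f = 2Ω sin φ = 2 × 7.29×10⁻⁵ × sin 19° = 4.75×10⁻⁵ s⁻¹
Height gradient: |∂Z/∂n| = 60 m / 599000 m = 1.00×10⁻⁴
On a pressure surface, geostrophic balance gives V_g = (g/f)|∂Z/∂n|:
V_g = 9.81 × 1.00×10⁻⁴ / 4.75×10⁻⁵ = 20.7 m/s
Converting: 20.7 m/s × 3.6 = 74.5 km/h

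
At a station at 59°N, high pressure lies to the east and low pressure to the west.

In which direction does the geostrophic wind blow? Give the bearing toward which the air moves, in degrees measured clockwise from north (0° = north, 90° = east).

The pressure-gradient force points toward the west (bearing 270°).
Geostrophic balance: in the Northern Hemisphere the Coriolis force deflects motion to the right, so the geostrophic wind blows 90° to the right of the pressure-gradient force (low pressure on the left).
Rotating 270° by 90° clockwise gives 000° — the wind blows toward the north.

000°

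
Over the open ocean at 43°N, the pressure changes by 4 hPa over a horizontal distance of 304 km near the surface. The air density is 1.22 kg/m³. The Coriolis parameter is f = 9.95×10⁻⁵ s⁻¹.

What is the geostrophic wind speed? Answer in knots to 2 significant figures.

Pressure gradient: |∂P/∂n| = 400 Pa / 304000 m = 1.32×10⁻³ Pa/m
Geostrophic balance (pressure-gradient force = Coriolis force):
V_g = (1/(fρ)) |∂P/∂n| = 1.32×10⁻³ / (9.95×10⁻⁵ × 1.22) = 10.8 m/s
Converting: 10.8 m/s × 1.944 = 21 knots

21 knots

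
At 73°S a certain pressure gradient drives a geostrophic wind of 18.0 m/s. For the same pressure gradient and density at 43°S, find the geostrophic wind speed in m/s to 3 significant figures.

With the same pressure gradient and density, V_g ∝ 1/f ∝ 1/sin φ.
V₂ = V₁ · sin φ₁ / sin φ₂ = 18.0 × sin 73° / sin 43°
V₂ = 18.0 × 0.9563/0.6820 = 25.2 m/s

25.2 m/s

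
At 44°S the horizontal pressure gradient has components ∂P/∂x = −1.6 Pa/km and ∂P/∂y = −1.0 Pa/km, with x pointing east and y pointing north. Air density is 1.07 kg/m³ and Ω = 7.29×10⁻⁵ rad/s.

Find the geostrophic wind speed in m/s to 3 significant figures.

Coriolis parameter at 44°S:
f = 2Ω sin φ = 2 × 7.29×10⁻⁵ × sin 44° = 1.01×10⁻⁴ s⁻¹
In the Southern Hemisphere f is negative: f = −1.01×10⁻⁴ s⁻¹.
Component geostrophic relations (x east, y north):
u_g = −(1/(fρ)) ∂P/∂y,  v_g = (1/(fρ)) ∂P/∂x
u_g = −(−1.0×10⁻³)/(−1.01×10⁻⁴ × 1.07) = −9.23 m/s;  v_g = (−1.6×10⁻³)/(−1.01×10⁻⁴ × 1.07) = 14.8 m/s
|V_g| = √(u_g² + v_g²) = 17.4 m/s

17.4 m/s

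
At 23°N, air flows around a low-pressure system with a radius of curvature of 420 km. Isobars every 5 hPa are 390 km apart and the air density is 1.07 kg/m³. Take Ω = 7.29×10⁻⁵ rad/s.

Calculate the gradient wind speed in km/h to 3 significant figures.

Coriolis parameter at 23°N:
f = 2Ω sin φ = 2 × 7.29×10⁻⁵ × sin 23° = 5.70×10⁻⁵ s⁻¹
Pressure gradient: |∂P/∂n| = 500 Pa / 390000 m = 1.28×10⁻³ Pa/m
Geostrophic speed: V_g = |∂P/∂n|/(fρ) = 1.28×10⁻³/(5.70×10⁻⁵ × 1.07) = 21.0 m/s
Around a low, centrifugal force acts outward with Coriolis, so pressure-gradient force balances both:
(1/ρ)|∂P/∂n| = fV + V²/R  →  V² + fR·V − fR·V_g = 0
With fR = 5.70×10⁻⁵ × 420×10³ m = 23.9 m/s:
V = [−fR + √((fR)² + 4 fR V_g)]/2 = [−23.9 + √(23.9² + 4×23.9×21)]/2 = 13.5 m/s
Subgeostrophic (V < V_g = 21 m/s), as expected around a low.
Converting: 13.5 m/s × 3.6 = 48.5 km/h

48.5 km/h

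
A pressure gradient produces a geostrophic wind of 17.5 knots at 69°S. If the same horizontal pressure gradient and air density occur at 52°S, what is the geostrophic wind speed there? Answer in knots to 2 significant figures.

With the same pressure gradient and density, V_g ∝ 1/f ∝ 1/sin φ.
V₂ = V₁ · sin φ₁ / sin φ₂ = 17.5 × sin 69° / sin 52°
V₂ = 17.5 × 0.9336/0.7880 = 21 knots

21 knots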